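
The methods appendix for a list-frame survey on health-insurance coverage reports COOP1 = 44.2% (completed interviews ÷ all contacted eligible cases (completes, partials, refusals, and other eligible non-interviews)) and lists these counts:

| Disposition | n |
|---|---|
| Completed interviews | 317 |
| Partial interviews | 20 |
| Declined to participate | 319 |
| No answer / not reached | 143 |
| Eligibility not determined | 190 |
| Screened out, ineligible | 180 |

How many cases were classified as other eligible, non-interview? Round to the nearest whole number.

COOP1 = 317 / D = 0.442
D = 317 / 0.442 = 717.2
Remaining denominator categories sum to 656
other eligible, non-interview = 717.2 − 656 ≈ 61

61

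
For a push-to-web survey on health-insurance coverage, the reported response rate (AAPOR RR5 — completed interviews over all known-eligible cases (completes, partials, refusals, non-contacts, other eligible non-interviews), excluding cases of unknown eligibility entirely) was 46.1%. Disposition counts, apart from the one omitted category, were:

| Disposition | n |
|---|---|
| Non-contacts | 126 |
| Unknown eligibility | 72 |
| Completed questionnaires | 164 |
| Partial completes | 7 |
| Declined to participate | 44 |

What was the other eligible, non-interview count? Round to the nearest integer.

RR5 = 164 / D = 0.461
D = 164 / 0.461 = 355.7
Remaining denominator categories sum to 341
other eligible, non-interview = 355.7 − 341 ≈ 15

15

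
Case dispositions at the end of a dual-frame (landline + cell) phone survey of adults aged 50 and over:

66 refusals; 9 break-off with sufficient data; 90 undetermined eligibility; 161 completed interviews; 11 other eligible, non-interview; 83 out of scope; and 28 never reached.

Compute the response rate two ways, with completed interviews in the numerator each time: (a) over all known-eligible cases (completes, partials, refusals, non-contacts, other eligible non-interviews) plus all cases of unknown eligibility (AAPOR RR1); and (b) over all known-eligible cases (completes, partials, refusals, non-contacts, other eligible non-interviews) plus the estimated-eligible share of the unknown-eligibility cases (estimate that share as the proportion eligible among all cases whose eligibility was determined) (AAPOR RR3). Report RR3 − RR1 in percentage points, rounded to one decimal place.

2.7

Top → 161
Denominator → 161 + 9 + 66 + 28 + 11 + 90 = 365
RR1 = 161 / 365 = 0.4411
Eligible (known) → 161 + 9 + 66 + 28 + 11 = 275
e = 275 / (275 + 83) = 275 / 358 = 0.7682
Eligible share of unknowns → 0.7682 × 90 = 69.14
Denominator → 275 + 69.14 = 344.14
RR3 = 161 / 344.14 = 0.4678
Difference = 46.78 − 44.11 = 2.67 percentage points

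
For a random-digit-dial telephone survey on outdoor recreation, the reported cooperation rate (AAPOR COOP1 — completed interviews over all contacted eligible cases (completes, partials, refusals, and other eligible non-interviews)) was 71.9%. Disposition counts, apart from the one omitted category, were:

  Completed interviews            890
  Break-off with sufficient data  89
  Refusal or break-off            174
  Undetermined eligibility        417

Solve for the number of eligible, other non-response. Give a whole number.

85

COOP1 = 890 / D = 0.719
D = 890 / 0.719 = 1237.8
Rest of base = 1153
eligible, other non-response = 1237.8 − 1153 ≈ 85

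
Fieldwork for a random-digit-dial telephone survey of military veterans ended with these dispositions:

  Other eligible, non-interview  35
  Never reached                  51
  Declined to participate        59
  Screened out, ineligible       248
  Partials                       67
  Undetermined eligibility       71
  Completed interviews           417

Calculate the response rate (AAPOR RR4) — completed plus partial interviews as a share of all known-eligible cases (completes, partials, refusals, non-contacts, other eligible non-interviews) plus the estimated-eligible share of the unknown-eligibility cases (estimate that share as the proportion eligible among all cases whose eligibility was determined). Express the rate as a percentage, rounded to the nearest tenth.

71.2%

Top: 417 + 67 = 484
Eligible (known): 417 + 67 + 59 + 51 + 35 = 629
e = 629 / (629 + 248) = 629 / 877 = 0.7172
e × U: 0.7172 × 71 = 50.92
Denom: 629 + 50.92 = 679.92
RR4 = 484 / 679.92 = 0.7118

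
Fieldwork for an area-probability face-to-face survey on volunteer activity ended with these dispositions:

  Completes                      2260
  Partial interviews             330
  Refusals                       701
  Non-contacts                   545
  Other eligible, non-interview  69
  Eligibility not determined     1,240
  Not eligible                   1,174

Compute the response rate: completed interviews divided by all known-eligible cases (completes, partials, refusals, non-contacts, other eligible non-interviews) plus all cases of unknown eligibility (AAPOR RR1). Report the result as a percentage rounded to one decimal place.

Top → 2260
Denominator → 2260 + 330 + 701 + 545 + 69 + 1240 = 5145
RR1 = 2260 / 5145 = 0.4393

43.9%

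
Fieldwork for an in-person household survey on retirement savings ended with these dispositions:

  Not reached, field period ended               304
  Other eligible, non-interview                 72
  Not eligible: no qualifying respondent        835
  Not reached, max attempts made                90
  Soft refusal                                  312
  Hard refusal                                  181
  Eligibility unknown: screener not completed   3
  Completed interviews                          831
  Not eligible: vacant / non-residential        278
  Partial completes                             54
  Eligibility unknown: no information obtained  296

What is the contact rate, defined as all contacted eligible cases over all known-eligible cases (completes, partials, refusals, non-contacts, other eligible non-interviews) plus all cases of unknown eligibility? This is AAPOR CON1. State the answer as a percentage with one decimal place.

67.7%

Refused = 181 + 312 = 493
No contact after all attempts = 304 + 90 = 394
Eligibility not determined = 3 + 296 = 299
Ineligible = 835 + 278 = 1113
Numerator: 831 + 54 + 493 + 72 = 1450
Denom: 831 + 54 + 493 + 394 + 72 + 299 = 2143
CON1 = 1450 / 2143 = 0.6766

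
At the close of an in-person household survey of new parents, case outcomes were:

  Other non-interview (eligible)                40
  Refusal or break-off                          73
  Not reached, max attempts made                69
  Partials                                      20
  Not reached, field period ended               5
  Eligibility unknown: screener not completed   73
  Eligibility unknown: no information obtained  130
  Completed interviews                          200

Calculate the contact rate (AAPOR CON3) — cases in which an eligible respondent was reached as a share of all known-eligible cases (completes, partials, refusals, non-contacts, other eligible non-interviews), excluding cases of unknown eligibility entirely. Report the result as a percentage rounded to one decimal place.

81.8%

Never reached = 5 + 69 = 74
Eligibility not determined = 73 + 130 = 203
Numerator → 200 + 20 + 73 + 40 = 333
Denom → 200 + 20 + 73 + 74 + 40 = 407
CON3 = 333 / 407 = 0.8182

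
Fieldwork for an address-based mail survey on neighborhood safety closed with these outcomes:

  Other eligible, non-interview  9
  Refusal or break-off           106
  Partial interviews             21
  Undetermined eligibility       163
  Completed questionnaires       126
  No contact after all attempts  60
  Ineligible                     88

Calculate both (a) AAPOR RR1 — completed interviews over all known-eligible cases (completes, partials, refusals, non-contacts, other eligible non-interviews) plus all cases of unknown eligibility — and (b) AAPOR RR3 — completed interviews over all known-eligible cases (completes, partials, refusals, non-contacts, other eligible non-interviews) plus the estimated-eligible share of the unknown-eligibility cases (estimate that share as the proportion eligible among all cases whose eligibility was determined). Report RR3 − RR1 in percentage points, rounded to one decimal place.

2.0

Numerator → 126
Base → 126 + 21 + 106 + 60 + 9 + 163 = 485
RR1 = 126 / 485 = 0.2598
Eligible (known) → 126 + 21 + 106 + 60 + 9 = 322
e = 322 / (322 + 88) = 322 / 410 = 0.7854
Estimated eligible among unknowns → 0.7854 × 163 = 128.02
Base → 322 + 128.02 = 450.02
RR3 = 126 / 450.02 = 0.2800
Difference = 28.00 − 25.98 = 2.02 percentage points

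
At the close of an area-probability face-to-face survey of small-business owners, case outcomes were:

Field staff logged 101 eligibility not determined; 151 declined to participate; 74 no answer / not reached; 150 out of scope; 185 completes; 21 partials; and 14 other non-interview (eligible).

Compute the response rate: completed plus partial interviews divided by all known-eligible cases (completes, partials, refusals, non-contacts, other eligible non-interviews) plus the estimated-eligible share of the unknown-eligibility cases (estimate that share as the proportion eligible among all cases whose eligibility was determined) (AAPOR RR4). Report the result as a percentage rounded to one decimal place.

39.6%

Num: 185 + 21 = 206
Determined eligible: 185 + 21 + 151 + 74 + 14 = 445
e = 445 / (445 + 150) = 445 / 595 = 0.7479
Estimated eligible among unknowns: 0.7479 × 101 = 75.54
Denominator: 445 + 75.54 = 520.54
RR4 = 206 / 520.54 = 0.3957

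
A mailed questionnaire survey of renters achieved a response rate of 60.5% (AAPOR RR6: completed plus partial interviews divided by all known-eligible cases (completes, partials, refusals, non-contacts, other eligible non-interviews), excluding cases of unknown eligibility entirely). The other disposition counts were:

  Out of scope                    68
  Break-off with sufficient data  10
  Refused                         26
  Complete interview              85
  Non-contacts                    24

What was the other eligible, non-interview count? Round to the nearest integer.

Num: 85 + 10 = 95
RR6 = 95 / D = 0.605
D = 95 / 0.605 = 157.0
Remaining denominator categories sum to 145
other eligible, non-interview = 157.0 − 145 ≈ 12

12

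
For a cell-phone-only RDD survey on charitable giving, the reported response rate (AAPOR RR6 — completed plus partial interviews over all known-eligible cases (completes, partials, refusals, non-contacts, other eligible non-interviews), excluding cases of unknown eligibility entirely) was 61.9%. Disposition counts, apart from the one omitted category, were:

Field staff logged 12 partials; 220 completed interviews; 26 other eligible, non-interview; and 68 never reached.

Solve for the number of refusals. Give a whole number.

Numerator → 220 + 12 = 232
RR6 = 232 / D = 0.619
D = 232 / 0.619 = 374.8
Remaining denominator categories sum to 326
refusals = 374.8 − 326 ≈ 49

49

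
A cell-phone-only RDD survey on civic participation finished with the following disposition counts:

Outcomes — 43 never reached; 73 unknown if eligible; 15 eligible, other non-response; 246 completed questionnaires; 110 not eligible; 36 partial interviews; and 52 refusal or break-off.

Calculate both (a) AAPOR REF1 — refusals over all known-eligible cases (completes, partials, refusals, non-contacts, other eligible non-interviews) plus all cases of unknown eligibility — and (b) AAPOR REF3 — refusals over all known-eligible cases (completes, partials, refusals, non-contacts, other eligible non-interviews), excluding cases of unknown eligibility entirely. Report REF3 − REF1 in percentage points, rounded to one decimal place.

2.1

Num → 52
Denom → 246 + 36 + 52 + 43 + 15 + 73 = 465
REF1 = 52 / 465 = 0.1118
Denom → 246 + 36 + 52 + 43 + 15 = 392
REF3 = 52 / 392 = 0.1327
Difference = 13.27 − 11.18 = 2.09 percentage points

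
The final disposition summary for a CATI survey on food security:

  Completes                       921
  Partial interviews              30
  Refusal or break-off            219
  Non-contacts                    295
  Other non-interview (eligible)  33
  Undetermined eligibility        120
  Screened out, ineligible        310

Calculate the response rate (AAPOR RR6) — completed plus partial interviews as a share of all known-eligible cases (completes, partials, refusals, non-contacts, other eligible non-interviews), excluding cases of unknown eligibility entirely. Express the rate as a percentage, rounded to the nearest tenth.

Num = 921 + 30 = 951
Base = 921 + 30 + 219 + 295 + 33 = 1498
RR6 = 951 / 1498 = 0.6348

63.5%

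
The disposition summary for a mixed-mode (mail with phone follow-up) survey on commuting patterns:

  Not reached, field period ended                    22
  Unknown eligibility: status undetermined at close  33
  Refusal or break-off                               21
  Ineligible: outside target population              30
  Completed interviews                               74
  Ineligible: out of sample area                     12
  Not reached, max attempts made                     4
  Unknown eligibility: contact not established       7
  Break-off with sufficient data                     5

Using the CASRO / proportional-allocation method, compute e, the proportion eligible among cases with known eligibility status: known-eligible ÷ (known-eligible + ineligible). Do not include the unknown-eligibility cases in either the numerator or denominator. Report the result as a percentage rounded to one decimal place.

No answer / not reached = 22 + 4 = 26
Unknown if eligible = 7 + 33 = 40
Screened out, ineligible = 30 + 12 = 42
Eligible (known): 74 + 5 + 21 + 26 = 126
e = 126 / (126 + 42) = 126 / 168 = 0.7500

75.0%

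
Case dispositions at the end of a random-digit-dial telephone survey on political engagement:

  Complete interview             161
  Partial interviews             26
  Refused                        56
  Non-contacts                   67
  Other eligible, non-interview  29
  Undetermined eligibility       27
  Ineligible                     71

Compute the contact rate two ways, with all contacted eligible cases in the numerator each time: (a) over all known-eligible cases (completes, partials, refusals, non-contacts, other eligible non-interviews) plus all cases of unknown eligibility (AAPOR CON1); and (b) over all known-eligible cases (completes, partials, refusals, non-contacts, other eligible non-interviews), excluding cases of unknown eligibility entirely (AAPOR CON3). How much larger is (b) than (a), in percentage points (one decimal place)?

Num = 161 + 26 + 56 + 29 = 272
Base = 161 + 26 + 56 + 67 + 29 + 27 = 366
CON1 = 272 / 366 = 0.7432
Base = 161 + 26 + 56 + 67 + 29 = 339
CON3 = 272 / 339 = 0.8024
Difference = 80.24 − 74.32 = 5.92 percentage points

5.9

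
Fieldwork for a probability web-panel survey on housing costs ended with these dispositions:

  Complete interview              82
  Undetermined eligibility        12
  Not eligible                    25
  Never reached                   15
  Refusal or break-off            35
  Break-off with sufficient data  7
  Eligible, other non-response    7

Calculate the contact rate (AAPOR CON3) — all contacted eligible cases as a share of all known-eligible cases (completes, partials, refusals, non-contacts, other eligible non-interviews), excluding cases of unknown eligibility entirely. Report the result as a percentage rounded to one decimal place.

89.7%

Numerator → 82 + 7 + 35 + 7 = 131
Base → 82 + 7 + 35 + 15 + 7 = 146
CON3 = 131 / 146 = 0.8973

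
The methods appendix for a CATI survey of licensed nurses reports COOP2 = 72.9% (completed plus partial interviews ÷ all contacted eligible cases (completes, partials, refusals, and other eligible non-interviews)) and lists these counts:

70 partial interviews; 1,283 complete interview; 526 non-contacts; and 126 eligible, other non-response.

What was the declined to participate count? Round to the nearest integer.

377

Top = 1283 + 70 = 1353
COOP2 = 1353 / D = 0.729
D = 1353 / 0.729 = 1856.0
Remaining denominator categories sum to 1479
declined to participate = 1856.0 − 1479 ≈ 377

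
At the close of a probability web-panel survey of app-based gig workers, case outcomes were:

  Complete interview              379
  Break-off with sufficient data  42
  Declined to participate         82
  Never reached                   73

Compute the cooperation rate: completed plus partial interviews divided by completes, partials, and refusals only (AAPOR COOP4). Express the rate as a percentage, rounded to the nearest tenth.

83.7%

Num → 379 + 42 = 421
Base → 379 + 42 + 82 = 503
COOP4 = 421 / 503 = 0.8370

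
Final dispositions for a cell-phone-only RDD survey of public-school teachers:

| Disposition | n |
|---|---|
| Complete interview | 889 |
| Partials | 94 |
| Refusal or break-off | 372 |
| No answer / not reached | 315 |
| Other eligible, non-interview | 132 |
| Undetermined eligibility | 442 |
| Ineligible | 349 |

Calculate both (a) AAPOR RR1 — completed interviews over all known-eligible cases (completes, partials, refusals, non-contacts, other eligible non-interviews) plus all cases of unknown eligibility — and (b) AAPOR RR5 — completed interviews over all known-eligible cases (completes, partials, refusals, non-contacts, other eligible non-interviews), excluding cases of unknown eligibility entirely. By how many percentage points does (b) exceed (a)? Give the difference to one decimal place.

Top → 889
Denom → 889 + 94 + 372 + 315 + 132 + 442 = 2244
RR1 = 889 / 2244 = 0.3962
Denom → 889 + 94 + 372 + 315 + 132 = 1802
RR5 = 889 / 1802 = 0.4933
Difference = 49.33 − 39.62 = 9.71 percentage points

9.7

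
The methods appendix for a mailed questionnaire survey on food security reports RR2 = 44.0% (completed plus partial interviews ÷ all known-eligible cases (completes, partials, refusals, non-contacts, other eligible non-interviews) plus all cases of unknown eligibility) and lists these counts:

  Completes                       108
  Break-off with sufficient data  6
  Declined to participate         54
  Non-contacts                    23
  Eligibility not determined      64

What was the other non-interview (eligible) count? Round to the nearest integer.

Top → 108 + 6 = 114
RR2 = 114 / D = 0.440
D = 114 / 0.440 = 259.1
Rest of base = 255
other non-interview (eligible) = 259.1 − 255 ≈ 4

4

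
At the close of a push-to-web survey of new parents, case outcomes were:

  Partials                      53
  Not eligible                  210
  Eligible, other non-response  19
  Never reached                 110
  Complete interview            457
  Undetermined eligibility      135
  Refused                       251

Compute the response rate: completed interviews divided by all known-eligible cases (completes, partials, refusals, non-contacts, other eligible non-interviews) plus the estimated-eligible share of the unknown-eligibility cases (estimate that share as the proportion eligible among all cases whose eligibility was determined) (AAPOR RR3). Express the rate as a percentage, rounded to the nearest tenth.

45.7%

Top → 457
Known eligible → 457 + 53 + 251 + 110 + 19 = 890
e = 890 / (890 + 210) = 890 / 1100 = 0.8091
Eligible share of unknowns → 0.8091 × 135 = 109.23
Denom → 890 + 109.23 = 999.23
RR3 = 457 / 999.23 = 0.4574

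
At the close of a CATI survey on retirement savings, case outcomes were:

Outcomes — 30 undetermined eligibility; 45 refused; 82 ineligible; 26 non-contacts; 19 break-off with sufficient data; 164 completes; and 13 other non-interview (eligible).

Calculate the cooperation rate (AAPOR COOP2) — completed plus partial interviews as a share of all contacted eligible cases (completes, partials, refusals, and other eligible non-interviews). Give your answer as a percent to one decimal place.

75.9%

Num = 164 + 19 = 183
Denom = 164 + 19 + 45 + 13 = 241
COOP2 = 183 / 241 = 0.7593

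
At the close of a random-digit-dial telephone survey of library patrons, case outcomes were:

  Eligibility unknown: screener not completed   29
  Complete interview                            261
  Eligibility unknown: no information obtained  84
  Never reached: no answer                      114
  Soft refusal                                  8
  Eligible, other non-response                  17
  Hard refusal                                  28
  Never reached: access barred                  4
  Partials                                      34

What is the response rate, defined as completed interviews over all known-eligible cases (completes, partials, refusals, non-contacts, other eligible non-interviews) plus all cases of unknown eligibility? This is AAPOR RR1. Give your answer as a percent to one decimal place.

45.1%

Declined to participate = 28 + 8 = 36
Non-contacts = 114 + 4 = 118
Eligibility not determined = 29 + 84 = 113
Num → 261
Base → 261 + 34 + 36 + 118 + 17 + 113 = 579
RR1 = 261 / 579 = 0.4508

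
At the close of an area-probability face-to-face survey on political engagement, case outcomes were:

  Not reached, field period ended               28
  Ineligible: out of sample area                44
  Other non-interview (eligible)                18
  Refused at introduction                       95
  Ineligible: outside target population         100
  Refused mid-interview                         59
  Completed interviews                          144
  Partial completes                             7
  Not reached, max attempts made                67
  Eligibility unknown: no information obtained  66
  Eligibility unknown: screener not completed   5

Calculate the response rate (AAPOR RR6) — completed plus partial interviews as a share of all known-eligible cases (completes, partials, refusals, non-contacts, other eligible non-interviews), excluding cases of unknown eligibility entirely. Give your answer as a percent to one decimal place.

36.1%

Refusals = 95 + 59 = 154
Non-contacts = 28 + 67 = 95
Unknown eligibility = 5 + 66 = 71
Ineligible = 100 + 44 = 144
Numerator = 144 + 7 = 151
Base = 144 + 7 + 154 + 95 + 18 = 418
RR6 = 151 / 418 = 0.3612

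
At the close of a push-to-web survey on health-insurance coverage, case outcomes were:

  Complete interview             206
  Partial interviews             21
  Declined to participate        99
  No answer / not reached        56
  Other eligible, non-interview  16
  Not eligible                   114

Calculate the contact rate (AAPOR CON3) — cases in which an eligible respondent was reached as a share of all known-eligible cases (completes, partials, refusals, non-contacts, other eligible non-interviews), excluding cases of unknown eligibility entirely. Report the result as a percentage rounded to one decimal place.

85.9%

Top → 206 + 21 + 99 + 16 = 342
Base → 206 + 21 + 99 + 56 + 16 = 398
CON3 = 342 / 398 = 0.8593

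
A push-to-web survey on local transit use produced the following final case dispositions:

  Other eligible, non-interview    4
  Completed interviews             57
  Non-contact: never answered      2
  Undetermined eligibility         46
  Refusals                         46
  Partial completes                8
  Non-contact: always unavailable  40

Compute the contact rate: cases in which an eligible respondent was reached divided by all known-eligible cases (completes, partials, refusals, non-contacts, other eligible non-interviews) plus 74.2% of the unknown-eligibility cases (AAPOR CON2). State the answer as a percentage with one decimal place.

Non-contacts = 2 + 40 = 42
Top = 57 + 8 + 46 + 4 = 115
Known eligible = 57 + 8 + 46 + 42 + 4 = 157
e × U = 0.7420 × 46 = 34.13
Base = 157 + 34.13 = 191.13
CON2 = 115 / 191.13 = 0.6017

60.2%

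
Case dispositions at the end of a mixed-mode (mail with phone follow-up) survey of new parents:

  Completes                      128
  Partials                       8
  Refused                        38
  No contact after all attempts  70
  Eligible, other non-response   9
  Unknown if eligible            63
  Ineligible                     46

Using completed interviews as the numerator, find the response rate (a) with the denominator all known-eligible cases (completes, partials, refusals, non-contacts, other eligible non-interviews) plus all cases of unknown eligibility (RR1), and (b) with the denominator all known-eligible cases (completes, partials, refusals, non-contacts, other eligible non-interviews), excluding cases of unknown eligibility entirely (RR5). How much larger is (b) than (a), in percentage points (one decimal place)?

10.1

Top → 128
Denom → 128 + 8 + 38 + 70 + 9 + 63 = 316
RR1 = 128 / 316 = 0.4051
Denom → 128 + 8 + 38 + 70 + 9 = 253
RR5 = 128 / 253 = 0.5059
Difference = 50.59 − 40.51 = 10.08 percentage points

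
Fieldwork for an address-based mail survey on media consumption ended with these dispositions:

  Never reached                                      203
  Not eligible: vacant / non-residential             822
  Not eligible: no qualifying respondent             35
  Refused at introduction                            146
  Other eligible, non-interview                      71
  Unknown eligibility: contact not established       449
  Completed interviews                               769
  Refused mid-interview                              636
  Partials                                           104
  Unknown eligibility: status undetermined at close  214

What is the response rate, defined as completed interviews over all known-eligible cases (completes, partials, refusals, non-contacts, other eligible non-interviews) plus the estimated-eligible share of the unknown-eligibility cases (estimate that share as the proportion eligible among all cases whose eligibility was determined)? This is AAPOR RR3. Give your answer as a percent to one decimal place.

32.2%

Refused = 146 + 636 = 782
Eligibility not determined = 449 + 214 = 663
Screened out, ineligible = 35 + 822 = 857
Top: 769
Known eligible: 769 + 104 + 782 + 203 + 71 = 1929
e = 1929 / (1929 + 857) = 1929 / 2786 = 0.6924
e × U: 0.6924 × 663 = 459.06
Denom: 1929 + 459.06 = 2388.06
RR3 = 769 / 2388.06 = 0.3220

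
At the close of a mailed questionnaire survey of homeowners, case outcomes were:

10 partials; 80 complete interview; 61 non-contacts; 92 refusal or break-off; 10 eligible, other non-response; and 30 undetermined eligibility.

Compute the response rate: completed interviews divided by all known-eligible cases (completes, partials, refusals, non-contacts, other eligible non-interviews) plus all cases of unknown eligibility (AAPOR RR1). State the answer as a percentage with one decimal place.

Top → 80
Denom → 80 + 10 + 92 + 61 + 10 + 30 = 283
RR1 = 80 / 283 = 0.2827

28.3%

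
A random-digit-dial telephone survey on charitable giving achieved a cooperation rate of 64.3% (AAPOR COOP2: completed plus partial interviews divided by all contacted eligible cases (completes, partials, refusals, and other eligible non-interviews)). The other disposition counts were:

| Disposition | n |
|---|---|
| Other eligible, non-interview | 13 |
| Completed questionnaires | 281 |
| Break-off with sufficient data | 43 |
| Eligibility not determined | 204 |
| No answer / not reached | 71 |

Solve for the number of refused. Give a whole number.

167

Num: 281 + 43 = 324
COOP2 = 324 / D = 0.643
D = 324 / 0.643 = 503.9
Remaining denominator categories sum to 337
refused = 503.9 − 337 ≈ 167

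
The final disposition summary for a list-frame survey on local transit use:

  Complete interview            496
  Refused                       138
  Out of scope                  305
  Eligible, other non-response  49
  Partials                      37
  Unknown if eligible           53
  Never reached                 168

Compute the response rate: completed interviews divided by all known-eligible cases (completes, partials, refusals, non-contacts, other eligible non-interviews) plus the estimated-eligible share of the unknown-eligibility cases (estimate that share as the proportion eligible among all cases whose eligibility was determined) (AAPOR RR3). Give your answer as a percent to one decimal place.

53.5%

Num = 496
Eligible (known) = 496 + 37 + 138 + 168 + 49 = 888
e = 888 / (888 + 305) = 888 / 1193 = 0.7443
e × U = 0.7443 × 53 = 39.45
Base = 888 + 39.45 = 927.45
RR3 = 496 / 927.45 = 0.5348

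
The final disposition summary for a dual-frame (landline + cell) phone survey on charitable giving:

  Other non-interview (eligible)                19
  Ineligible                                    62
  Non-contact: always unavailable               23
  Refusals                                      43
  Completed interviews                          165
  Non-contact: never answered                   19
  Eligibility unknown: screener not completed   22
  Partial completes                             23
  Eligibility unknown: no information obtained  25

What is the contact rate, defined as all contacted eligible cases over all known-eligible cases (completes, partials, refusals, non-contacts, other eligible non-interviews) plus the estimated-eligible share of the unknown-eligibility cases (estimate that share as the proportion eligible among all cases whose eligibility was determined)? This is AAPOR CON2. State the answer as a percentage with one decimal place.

Non-contacts = 19 + 23 = 42
Unknown if eligible = 22 + 25 = 47
Numerator: 165 + 23 + 43 + 19 = 250
Known eligible: 165 + 23 + 43 + 42 + 19 = 292
e = 292 / (292 + 62) = 292 / 354 = 0.8249
e × U: 0.8249 × 47 = 38.77
Base: 292 + 38.77 = 330.77
CON2 = 250 / 330.77 = 0.7558

75.6%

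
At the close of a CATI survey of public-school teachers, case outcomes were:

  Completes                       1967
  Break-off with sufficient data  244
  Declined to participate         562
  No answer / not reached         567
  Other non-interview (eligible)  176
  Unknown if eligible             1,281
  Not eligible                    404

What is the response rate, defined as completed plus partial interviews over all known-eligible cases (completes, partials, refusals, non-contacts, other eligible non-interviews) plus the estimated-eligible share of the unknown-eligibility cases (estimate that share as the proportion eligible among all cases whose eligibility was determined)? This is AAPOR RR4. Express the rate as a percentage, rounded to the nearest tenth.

47.4%

Top = 1967 + 244 = 2211
Known eligible = 1967 + 244 + 562 + 567 + 176 = 3516
e = 3516 / (3516 + 404) = 3516 / 3920 = 0.8969
Eligible share of unknowns = 0.8969 × 1281 = 1148.93
Denominator = 3516 + 1148.93 = 4664.93
RR4 = 2211 / 4664.93 = 0.4740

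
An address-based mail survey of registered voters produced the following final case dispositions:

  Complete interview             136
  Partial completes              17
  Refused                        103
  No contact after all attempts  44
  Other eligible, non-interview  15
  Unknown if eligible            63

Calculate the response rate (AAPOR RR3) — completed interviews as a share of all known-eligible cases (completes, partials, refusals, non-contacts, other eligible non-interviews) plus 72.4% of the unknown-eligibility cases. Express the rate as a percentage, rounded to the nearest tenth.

Numerator: 136
Known eligible: 136 + 17 + 103 + 44 + 15 = 315
Eligible share of unknowns: 0.7240 × 63 = 45.61
Denom: 315 + 45.61 = 360.61
RR3 = 136 / 360.61 = 0.3771

37.7%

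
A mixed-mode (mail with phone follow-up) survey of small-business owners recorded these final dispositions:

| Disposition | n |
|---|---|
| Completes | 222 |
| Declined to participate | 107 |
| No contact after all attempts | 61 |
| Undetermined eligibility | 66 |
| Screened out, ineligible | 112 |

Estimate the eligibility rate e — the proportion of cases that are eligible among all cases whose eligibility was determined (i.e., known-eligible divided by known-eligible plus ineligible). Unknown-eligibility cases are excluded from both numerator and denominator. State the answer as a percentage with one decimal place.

77.7%

Eligible (known): 222 + 107 + 61 = 390
e = 390 / (390 + 112) = 390 / 502 = 0.7769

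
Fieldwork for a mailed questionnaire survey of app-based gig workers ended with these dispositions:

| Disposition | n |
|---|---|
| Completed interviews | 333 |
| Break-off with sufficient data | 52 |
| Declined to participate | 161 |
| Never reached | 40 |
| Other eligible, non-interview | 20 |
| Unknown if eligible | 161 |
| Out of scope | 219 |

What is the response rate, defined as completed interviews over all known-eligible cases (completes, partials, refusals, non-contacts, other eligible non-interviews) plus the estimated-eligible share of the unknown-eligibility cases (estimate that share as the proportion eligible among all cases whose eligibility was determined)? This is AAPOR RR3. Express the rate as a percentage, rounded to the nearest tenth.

Top → 333
Determined eligible → 333 + 52 + 161 + 40 + 20 = 606
e = 606 / (606 + 219) = 606 / 825 = 0.7345
e × U → 0.7345 × 161 = 118.25
Base → 606 + 118.25 = 724.25
RR3 = 333 / 724.25 = 0.4598

46.0%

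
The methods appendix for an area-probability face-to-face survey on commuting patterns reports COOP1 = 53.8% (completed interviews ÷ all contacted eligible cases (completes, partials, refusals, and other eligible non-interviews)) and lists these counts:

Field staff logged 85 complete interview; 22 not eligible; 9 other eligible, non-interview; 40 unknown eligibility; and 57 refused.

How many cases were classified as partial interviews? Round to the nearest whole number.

COOP1 = 85 / D = 0.538
D = 85 / 0.538 = 158.0
Other denominator terms total 151
partial interviews = 158.0 − 151 ≈ 7

7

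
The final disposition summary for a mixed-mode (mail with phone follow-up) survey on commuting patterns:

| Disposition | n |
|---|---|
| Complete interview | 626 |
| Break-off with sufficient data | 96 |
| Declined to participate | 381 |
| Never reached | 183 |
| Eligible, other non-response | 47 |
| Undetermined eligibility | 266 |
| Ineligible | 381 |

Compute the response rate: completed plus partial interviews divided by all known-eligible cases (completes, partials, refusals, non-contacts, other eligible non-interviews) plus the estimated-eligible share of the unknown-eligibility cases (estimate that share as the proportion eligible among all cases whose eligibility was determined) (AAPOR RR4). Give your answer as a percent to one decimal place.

Numerator: 626 + 96 = 722
Determined eligible: 626 + 96 + 381 + 183 + 47 = 1333
e = 1333 / (1333 + 381) = 1333 / 1714 = 0.7777
Estimated eligible among unknowns: 0.7777 × 266 = 206.87
Denominator: 1333 + 206.87 = 1539.87
RR4 = 722 / 1539.87 = 0.4689

46.9%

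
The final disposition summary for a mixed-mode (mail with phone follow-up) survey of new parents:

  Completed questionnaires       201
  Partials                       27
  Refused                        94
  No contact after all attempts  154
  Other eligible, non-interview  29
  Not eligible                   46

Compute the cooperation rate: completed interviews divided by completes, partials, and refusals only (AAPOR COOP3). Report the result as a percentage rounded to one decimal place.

Num = 201
Denom = 201 + 27 + 94 = 322
COOP3 = 201 / 322 = 0.6242

62.4%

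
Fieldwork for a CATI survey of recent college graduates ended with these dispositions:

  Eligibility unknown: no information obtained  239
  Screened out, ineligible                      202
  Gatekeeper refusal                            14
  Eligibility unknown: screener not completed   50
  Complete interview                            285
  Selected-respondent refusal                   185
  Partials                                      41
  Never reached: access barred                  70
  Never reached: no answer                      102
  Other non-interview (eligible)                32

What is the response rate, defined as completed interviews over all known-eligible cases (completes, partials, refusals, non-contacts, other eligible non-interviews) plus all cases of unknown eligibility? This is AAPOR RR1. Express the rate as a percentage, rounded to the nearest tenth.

Declined to participate = 14 + 185 = 199
Never reached = 102 + 70 = 172
Undetermined eligibility = 50 + 239 = 289
Top: 285
Denominator: 285 + 41 + 199 + 172 + 32 + 289 = 1018
RR1 = 285 / 1018 = 0.2800

28.0%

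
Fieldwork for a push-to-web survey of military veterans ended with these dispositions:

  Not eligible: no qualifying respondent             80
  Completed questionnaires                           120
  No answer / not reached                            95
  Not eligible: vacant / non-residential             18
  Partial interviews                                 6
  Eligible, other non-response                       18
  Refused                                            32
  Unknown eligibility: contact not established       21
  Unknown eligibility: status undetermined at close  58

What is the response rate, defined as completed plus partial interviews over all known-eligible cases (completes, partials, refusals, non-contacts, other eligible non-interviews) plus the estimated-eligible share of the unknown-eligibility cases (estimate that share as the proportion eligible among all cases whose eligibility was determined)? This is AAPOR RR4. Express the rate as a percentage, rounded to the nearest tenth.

38.3%

Unknown if eligible = 21 + 58 = 79
Screened out, ineligible = 80 + 18 = 98
Numerator: 120 + 6 = 126
Known eligible: 120 + 6 + 32 + 95 + 18 = 271
e = 271 / (271 + 98) = 271 / 369 = 0.7344
Eligible share of unknowns: 0.7344 × 79 = 58.02
Denominator: 271 + 58.02 = 329.02
RR4 = 126 / 329.02 = 0.3830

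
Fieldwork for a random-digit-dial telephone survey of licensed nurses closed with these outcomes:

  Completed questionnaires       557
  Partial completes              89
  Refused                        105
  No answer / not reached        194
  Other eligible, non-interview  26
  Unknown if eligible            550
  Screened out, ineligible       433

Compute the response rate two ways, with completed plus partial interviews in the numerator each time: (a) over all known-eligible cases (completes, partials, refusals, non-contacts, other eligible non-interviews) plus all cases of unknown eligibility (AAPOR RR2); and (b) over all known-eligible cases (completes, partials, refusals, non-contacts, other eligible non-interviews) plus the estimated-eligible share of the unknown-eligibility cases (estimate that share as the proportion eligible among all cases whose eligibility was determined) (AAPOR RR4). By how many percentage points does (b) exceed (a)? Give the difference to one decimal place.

5.3

Num → 557 + 89 = 646
Denominator → 557 + 89 + 105 + 194 + 26 + 550 = 1521
RR2 = 646 / 1521 = 0.4247
Eligible (known) → 557 + 89 + 105 + 194 + 26 = 971
e = 971 / (971 + 433) = 971 / 1404 = 0.6916
Estimated eligible among unknowns → 0.6916 × 550 = 380.38
Denominator → 971 + 380.38 = 1351.38
RR4 = 646 / 1351.38 = 0.4780
Difference = 47.80 − 42.47 = 5.33 percentage points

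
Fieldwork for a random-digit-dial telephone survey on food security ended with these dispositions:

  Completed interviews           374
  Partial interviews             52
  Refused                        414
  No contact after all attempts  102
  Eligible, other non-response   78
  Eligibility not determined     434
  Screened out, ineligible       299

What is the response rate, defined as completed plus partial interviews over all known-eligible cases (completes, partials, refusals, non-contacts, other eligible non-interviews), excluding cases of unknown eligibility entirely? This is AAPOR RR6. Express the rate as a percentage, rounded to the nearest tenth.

Num: 374 + 52 = 426
Denom: 374 + 52 + 414 + 102 + 78 = 1020
RR6 = 426 / 1020 = 0.4176

41.8%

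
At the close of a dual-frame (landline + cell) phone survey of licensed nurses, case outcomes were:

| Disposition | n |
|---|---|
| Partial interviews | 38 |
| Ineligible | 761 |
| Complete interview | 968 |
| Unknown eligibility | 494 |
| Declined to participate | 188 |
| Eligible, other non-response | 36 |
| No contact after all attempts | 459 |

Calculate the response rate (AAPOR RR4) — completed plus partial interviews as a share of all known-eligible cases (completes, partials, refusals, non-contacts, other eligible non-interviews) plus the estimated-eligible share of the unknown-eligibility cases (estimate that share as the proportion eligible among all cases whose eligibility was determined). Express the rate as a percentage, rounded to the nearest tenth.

49.6%

Num = 968 + 38 = 1006
Determined eligible = 968 + 38 + 188 + 459 + 36 = 1689
e = 1689 / (1689 + 761) = 1689 / 2450 = 0.6894
Eligible share of unknowns = 0.6894 × 494 = 340.56
Base = 1689 + 340.56 = 2029.56
RR4 = 1006 / 2029.56 = 0.4957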